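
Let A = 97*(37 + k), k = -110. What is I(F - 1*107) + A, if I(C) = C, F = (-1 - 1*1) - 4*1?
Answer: -7194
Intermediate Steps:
F = -6 (F = (-1 - 1) - 4 = -2 - 4 = -6)
A = -7081 (A = 97*(37 - 110) = 97*(-73) = -7081)
I(F - 1*107) + A = (-6 - 1*107) - 7081 = (-6 - 107) - 7081 = -113 - 7081 = -7194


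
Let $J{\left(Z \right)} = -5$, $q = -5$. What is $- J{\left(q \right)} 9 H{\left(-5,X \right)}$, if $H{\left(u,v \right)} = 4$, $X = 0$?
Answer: $180$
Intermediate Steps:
$- J{\left(q \right)} 9 H{\left(-5,X \right)} = \left(-1\right) \left(-5\right) 9 \cdot 4 = 5 \cdot 9 \cdot 4 = 45 \cdot 4 = 180$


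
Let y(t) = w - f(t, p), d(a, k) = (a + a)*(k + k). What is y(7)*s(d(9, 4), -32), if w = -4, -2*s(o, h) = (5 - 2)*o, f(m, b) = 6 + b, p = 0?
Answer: 2160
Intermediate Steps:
d(a, k) = 4*a*k (d(a, k) = (2*a)*(2*k) = 4*a*k)
s(o, h) = -3*o/2 (s(o, h) = -(5 - 2)*o/2 = -3*o/2)
y(t) = -10 (y(t) = -4 - (6 + 0) = -4 - 1*6 = -4 - 6 = -10)
y(7)*s(d(9, 4), -32) = -(-15)*4*9*4 = -(-15)*144 = -10*(-216) = 2160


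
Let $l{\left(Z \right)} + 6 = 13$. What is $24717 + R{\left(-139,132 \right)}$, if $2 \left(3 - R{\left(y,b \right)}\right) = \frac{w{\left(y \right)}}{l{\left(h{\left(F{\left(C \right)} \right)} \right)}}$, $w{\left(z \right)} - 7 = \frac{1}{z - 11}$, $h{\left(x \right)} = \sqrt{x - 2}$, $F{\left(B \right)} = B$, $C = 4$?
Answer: $\frac{51910951}{2100} \approx 24720.0$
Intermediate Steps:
$h{\left(x \right)} = \sqrt{-2 + x}$
$l{\left(Z \right)} = 7$ ($l{\left(Z \right)} = -6 + 13 = 7$)
$w{\left(z \right)} = 7 + \frac{1}{-11 + z}$ ($w{\left(z \right)} = 7 + \frac{1}{z - 11} = 7 + \frac{1}{-11 + z}$)
$R{\left(y,b \right)} = 3 - \frac{-76 + 7 y}{14 \left(-11 + y\right)}$ ($R{\left(y,b \right)} = 3 - \frac{\frac{-76 + 7 y}{-11 + y} \frac{1}{7}}{2} = 3 - \frac{\frac{1}{7} \frac{1}{-11 + y} \left(-76 + 7 y\right)}{2} = 3 - \frac{-76 + 7 y}{14 \left(-11 + y\right)}$)
$24717 + R{\left(-139,132 \right)} = 24717 + \frac{-386 + 35 \left(-139\right)}{14 \left(-11 - 139\right)} = 24717 + \frac{-386 - 4865}{14 \left(-150\right)} = 24717 + \frac{1}{14} \left(- \frac{1}{150}\right) \left(-5251\right) = 24717 + \frac{5251}{2100} = \frac{51910951}{2100}$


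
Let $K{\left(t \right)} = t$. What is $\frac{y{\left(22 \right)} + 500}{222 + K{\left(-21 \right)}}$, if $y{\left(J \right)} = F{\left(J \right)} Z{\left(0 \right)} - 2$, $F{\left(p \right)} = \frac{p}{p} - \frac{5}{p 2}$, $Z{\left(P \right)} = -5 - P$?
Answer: $\frac{7239}{2948} \approx 2.4556$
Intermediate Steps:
$F{\left(p \right)} = 1 - \frac{5}{2 p}$
$y{\left(J \right)} = -2 - \frac{5 \left(- \frac{5}{2} + J\right)}{J}$ ($y{\left(J \right)} = \frac{- \frac{5}{2} + J}{J} \left(-5 - 0\right) - 2 = \frac{- \frac{5}{2} + J}{J} \left(-5 + 0\right) - 2 = \frac{- \frac{5}{2} + J}{J} \left(-5\right) - 2 = - \frac{5 \left(- \frac{5}{2} + J\right)}{J} - 2 = -2 - \frac{5 \left(- \frac{5}{2} + J\right)}{J}$)
$\frac{y{\left(22 \right)} + 500}{222 + K{\left(-21 \right)}} = \frac{\left(-7 + \frac{25}{2 \cdot 22}\right) + 500}{222 - 21} = \frac{\left(-7 + \frac{25}{2} \cdot \frac{1}{22}\right) + 500}{201} = \left(\left(-7 + \frac{25}{44}\right) + 500\right) \frac{1}{201} = \left(- \frac{283}{44} + 500\right) \frac{1}{201} = \frac{21717}{44} \cdot \frac{1}{201} = \frac{7239}{2948}$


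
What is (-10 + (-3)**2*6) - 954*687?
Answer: -655354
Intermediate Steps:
(-10 + (-3)**2*6) - 954*687 = (-10 + 9*6) - 655398 = (-10 + 54) - 655398 = 44 - 655398 = -655354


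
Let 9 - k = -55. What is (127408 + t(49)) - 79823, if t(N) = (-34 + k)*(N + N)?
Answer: 50525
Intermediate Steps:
k = 64 (k = 9 - 1*(-55) = 9 + 55 = 64)
t(N) = 60*N (t(N) = (-34 + 64)*(N + N) = 30*(2*N) = 60*N)
(127408 + t(49)) - 79823 = (127408 + 60*49) - 79823 = (127408 + 2940) - 79823 = 130348 - 79823 = 50525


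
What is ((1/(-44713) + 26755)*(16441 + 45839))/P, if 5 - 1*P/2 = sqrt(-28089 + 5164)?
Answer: 137972841548/760121 + 137972841548*I*sqrt(917)/760121 ≈ 1.8151e+5 + 5.4966e+6*I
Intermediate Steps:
P = 10 - 10*I*sqrt(917) (P = 10 - 2*sqrt(-28089 + 5164) = 10 - 10*I*sqrt(917) ≈ 10.0 - 302.82*I)
((1/(-44713) + 26755)*(16441 + 45839))/P = ((1/(-44713) + 26755)*(16441 + 45839))/(10 - 10*I*sqrt(917)) = ((-1/44713 + 26755)*62280)/(10 - 10*I*sqrt(917)) = ((1196296314/44713)*62280)/(10 - 10*I*sqrt(917)) = 74505334435920/(44713*(10 - 10*I*sqrt(917)))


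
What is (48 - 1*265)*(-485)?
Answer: 105245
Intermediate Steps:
(48 - 1*265)*(-485) = (48 - 265)*(-485) = -217*(-485) = 105245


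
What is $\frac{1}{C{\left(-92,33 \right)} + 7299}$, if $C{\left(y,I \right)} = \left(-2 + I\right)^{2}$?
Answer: $\frac{1}{8260} \approx 0.00012107$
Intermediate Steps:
$\frac{1}{C{\left(-92,33 \right)} + 7299} = \frac{1}{\left(-2 + 33\right)^{2} + 7299} = \frac{1}{31^{2} + 7299} = \frac{1}{961 + 7299} = \frac{1}{8260}$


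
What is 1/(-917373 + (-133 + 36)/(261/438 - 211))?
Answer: -30719/28180767025 ≈ -1.0901e-6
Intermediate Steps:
1/(-917373 + (-133 + 36)/(261/438 - 211)) = 1/(-917373 - 97/(261*(1/438) - 211)) = 1/(-917373 - 97/(87/146 - 211)) = 1/(-917373 - 97/(-30719/146)) = 1/(-917373 - 146/30719*(-97)) = 1/(-917373 + 14162/30719) = 1/(-28180767025/30719) = -30719/28180767025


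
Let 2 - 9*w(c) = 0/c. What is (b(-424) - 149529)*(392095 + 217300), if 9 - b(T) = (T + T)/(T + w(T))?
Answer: -173761949394120/1907 ≈ -9.1118e+10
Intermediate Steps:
w(c) = 2/9 (w(c) = 2/9 - 0/c = 2/9 - ⅑*0 = 2/9 + 0 = 2/9)
b(T) = 9 - 2*T/(2/9 + T) (b(T) = 9 - (T + T)/(T + 2/9) = 9 - 2*T/(2/9 + T))
(b(-424) - 149529)*(392095 + 217300) = (9*(2 + 7*(-424))/(2 + 9*(-424)) - 149529)*(392095 + 217300) = (9*(2 - 2968)/(2 - 3816) - 149529)*609395 = (9*(-2966)/(-3814) - 149529)*609395 = (9*(-1/3814)*(-2966) - 149529)*609395 = (13347/1907 - 149529)*609395 = -285138456/1907*609395 = -173761949394120/1907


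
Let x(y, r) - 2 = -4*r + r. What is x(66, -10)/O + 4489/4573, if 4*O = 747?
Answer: 3938627/3416031 ≈ 1.1530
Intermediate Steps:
x(y, r) = 2 - 3*r (x(y, r) = 2 + (-4*r + r) = 2 - 3*r)
O = 747/4 (O = (1/4)*747 = 747/4 ≈ 186.75)
x(66, -10)/O + 4489/4573 = (2 - 3*(-10))/(747/4) + 4489/4573 = (2 + 30)*(4/747) + 4489*(1/4573) = 32*(4/747) + 4489/4573 = 128/747 + 4489/4573 = 3938627/3416031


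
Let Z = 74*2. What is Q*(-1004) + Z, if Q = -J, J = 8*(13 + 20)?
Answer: 265204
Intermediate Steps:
J = 264 (J = 8*33 = 264)
Z = 148
Q = -264 (Q = -1*264 = -264)
Q*(-1004) + Z = -264*(-1004) + 148 = 265056 + 148 = 265204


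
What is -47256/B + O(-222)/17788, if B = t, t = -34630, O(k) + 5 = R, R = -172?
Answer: 417230109/307999220 ≈ 1.3546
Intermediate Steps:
O(k) = -177 (O(k) = -5 - 172 = -177)
B = -34630
-47256/B + O(-222)/17788 = -47256/(-34630) - 177/17788 = -47256*(-1/34630) - 177*1/17788 = 23628/17315 - 177/17788 = 417230109/307999220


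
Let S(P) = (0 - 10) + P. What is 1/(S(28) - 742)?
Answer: -1/724 ≈ -0.0013812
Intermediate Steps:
S(P) = -10 + P
1/(S(28) - 742) = 1/((-10 + 28) - 742) = 1/(18 - 742) = 1/(-724) = -1/724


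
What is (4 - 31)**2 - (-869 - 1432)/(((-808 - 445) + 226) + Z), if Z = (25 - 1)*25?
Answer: 308982/427 ≈ 723.61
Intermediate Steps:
Z = 600 (Z = 24*25 = 600)
(4 - 31)**2 - (-869 - 1432)/(((-808 - 445) + 226) + Z) = (4 - 31)**2 - (-869 - 1432)/(((-808 - 445) + 226) + 600) = (-27)**2 - (-2301)/((-1253 + 226) + 600) = 729 - (-2301)/(-1027 + 600) = 729 - (-2301)/(-427) = 729 - (-2301)*(-1)/427 = 729 - 1*2301/427 = 729 - 2301/427 = 308982/427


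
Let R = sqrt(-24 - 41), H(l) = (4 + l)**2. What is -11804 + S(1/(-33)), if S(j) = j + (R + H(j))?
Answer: -12837428/1089 + I*sqrt(65) ≈ -11788.0 + 8.0623*I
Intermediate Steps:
R = I*sqrt(65) (R = sqrt(-65) = I*sqrt(65) ≈ 8.0623*I)
S(j) = j + (4 + j)**2 + I*sqrt(65) (S(j) = j + (I*sqrt(65) + (4 + j)**2) = j + ((4 + j)**2 + I*sqrt(65)) = j + (4 + j)**2 + I*sqrt(65))
-11804 + S(1/(-33)) = -11804 + (1/(-33) + (4 + 1/(-33))**2 + I*sqrt(65)) = -11804 + (-1/33 + (4 - 1/33)**2 + I*sqrt(65)) = -11804 + (-1/33 + (131/33)**2 + I*sqrt(65)) = -11804 + (-1/33 + 17161/1089 + I*sqrt(65)) = -11804 + (17128/1089 + I*sqrt(65)) = -12837428/1089 + I*sqrt(65)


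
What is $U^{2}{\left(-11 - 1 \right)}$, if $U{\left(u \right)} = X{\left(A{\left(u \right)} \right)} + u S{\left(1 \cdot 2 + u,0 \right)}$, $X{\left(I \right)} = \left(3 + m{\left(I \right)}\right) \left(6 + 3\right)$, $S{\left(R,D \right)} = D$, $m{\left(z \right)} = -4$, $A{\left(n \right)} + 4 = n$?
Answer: $81$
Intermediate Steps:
$A{\left(n \right)} = -4 + n$
$X{\left(I \right)} = -9$ ($X{\left(I \right)} = \left(3 - 4\right) \left(6 + 3\right) = \left(-1\right) 9 = -9$)
$U{\left(u \right)} = -9$ ($U{\left(u \right)} = -9 + u 0 = -9 + 0 = -9$)
$U^{2}{\left(-11 - 1 \right)} = \left(-9\right)^{2} = 81$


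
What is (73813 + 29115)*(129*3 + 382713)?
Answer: 39431716800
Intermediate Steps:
(73813 + 29115)*(129*3 + 382713) = 102928*(387 + 382713) = 102928*383100 = 39431716800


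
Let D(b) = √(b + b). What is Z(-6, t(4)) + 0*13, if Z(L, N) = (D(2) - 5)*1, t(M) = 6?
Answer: -3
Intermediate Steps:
D(b) = √2*√b (D(b) = √(2*b) = √2*√b)
Z(L, N) = -3 (Z(L, N) = (√2*√2 - 5)*1 = (2 - 5)*1 = -3*1 = -3)
Z(-6, t(4)) + 0*13 = -3 + 0*13 = -3 + 0 = -3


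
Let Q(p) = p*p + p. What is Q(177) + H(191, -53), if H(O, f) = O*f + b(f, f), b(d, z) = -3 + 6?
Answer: 21386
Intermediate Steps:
b(d, z) = 3
Q(p) = p + p² (Q(p) = p² + p = p + p²)
H(O, f) = 3 + O*f (H(O, f) = O*f + 3 = 3 + O*f)
Q(177) + H(191, -53) = 177*(1 + 177) + (3 + 191*(-53)) = 177*178 + (3 - 10123) = 31506 - 10120 = 21386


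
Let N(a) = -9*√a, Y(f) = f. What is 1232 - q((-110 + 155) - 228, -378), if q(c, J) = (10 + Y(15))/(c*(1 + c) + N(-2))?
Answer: 227774033081/184881633 - 25*I*√2/123254422 ≈ 1232.0 - 2.8685e-7*I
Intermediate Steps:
q(c, J) = 25/(c*(1 + c) - 9*I*√2) (q(c, J) = (10 + 15)/(c*(1 + c) - 9*I*√2) = 25/(c*(1 + c) - 9*I*√2))
1232 - q((-110 + 155) - 228, -378) = 1232 - 25/(((-110 + 155) - 228) + ((-110 + 155) - 228)² - 9*I*√2) = 1232 - 25/((45 - 228) + (45 - 228)² - 9*I*√2) = 1232 - 25/(-183 + (-183)² - 9*I*√2) = 1232 - 25/(-183 + 33489 - 9*I*√2) = 1232 - 25/(33306 - 9*I*√2)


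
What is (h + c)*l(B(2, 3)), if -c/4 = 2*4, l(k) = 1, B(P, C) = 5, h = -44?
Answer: -76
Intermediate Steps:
c = -32 (c = -8*4 = -4*8 = -32)
(h + c)*l(B(2, 3)) = (-44 - 32)*1 = -76*1 = -76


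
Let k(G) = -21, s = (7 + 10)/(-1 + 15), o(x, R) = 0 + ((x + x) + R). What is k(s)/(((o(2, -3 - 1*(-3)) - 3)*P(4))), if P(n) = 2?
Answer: -21/2 ≈ -10.500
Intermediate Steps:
o(x, R) = R + 2*x (o(x, R) = 0 + (2*x + R) = 0 + (R + 2*x) = R + 2*x)
s = 17/14 ≈ 1.2143
k(s)/(((o(2, -3 - 1*(-3)) - 3)*P(4))) = -21*1/(2*(((-3 - 1*(-3)) + 2*2) - 3)) = -21*1/(2*(((-3 + 3) + 4) - 3)) = -21*1/(2*((0 + 4) - 3)) = -21*1/(2*(4 - 3)) = -21/(1*2) = -21/2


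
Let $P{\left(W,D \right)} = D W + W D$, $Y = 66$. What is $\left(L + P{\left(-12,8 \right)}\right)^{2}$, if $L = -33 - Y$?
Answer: $84681$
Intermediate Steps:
$P{\left(W,D \right)} = 2 D W$ ($P{\left(W,D \right)} = D W + D W = 2 D W$)
$L = -99$ ($L = -33 - 66 = -99$)
$\left(L + P{\left(-12,8 \right)}\right)^{2} = \left(-99 + 2 \cdot 8 \left(-12\right)\right)^{2} = \left(-99 - 192\right)^{2} = \left(-291\right)^{2} = 84681$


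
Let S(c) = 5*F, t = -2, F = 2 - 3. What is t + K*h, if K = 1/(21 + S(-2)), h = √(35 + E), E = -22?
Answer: -2 + √13/16 ≈ -1.7747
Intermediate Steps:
F = -1
S(c) = -5 (S(c) = 5*(-1) = -5)
h = √13 (h = √(35 - 22) = √13 ≈ 3.6056)
K = 1/16 (K = 1/(21 - 5) = 1/16 ≈ 0.062500)
t + K*h = -2 + √13/16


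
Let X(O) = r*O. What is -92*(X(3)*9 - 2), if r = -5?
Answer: 12604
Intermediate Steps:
X(O) = -5*O
-92*(X(3)*9 - 2) = -92*(-5*3*9 - 2) = -92*(-15*9 - 2) = -92*(-135 - 2) = -92*(-137) = 12604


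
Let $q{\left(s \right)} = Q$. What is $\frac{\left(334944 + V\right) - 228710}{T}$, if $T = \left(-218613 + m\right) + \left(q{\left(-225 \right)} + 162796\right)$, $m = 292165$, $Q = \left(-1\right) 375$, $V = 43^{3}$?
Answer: $\frac{185741}{235973} \approx 0.78713$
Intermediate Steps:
$V = 79507$
$Q = -375$
$q{\left(s \right)} = -375$
$T = 235973$ ($T = \left(-218613 + 292165\right) + \left(-375 + 162796\right) = 73552 + 162421 = 235973$)
$\frac{\left(334944 + V\right) - 228710}{T} = \frac{\left(334944 + 79507\right) - 228710}{235973} = \left(414451 - 228710\right) \frac{1}{235973} = 185741 \cdot \frac{1}{235973} = \frac{185741}{235973}$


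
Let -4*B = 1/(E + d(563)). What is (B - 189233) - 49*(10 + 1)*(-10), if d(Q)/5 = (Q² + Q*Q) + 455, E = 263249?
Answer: -2526160189609/13740856 ≈ -1.8384e+5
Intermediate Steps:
d(Q) = 2275 + 10*Q² (d(Q) = 5*((Q² + Q*Q) + 455) = 5*((Q² + Q²) + 455) = 5*(2*Q² + 455) = 5*(455 + 2*Q²) = 2275 + 10*Q²)
B = -1/13740856 (B = -1/(4*(263249 + (2275 + 10*563²))) = -1/(4*(263249 + (2275 + 10*316969))) = -1/(4*(263249 + (2275 + 3169690))) = -1/(4*(263249 + 3171965)) = -¼/3435214 = -¼*1/3435214 = -1/13740856 ≈ -7.2776e-8)
(B - 189233) - 49*(10 + 1)*(-10) = (-1/13740856 - 189233) - 49*(10 + 1)*(-10) = -2600223403449/13740856 - 49*11*(-10) = -2600223403449/13740856 - 539*(-10) = -2600223403449/13740856 + 5390 = -2526160189609/13740856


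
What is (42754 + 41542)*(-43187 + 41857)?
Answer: -112113680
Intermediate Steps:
(42754 + 41542)*(-43187 + 41857) = 84296*(-1330) = -112113680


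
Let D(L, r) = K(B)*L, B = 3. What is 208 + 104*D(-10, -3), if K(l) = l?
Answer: -2912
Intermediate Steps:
D(L, r) = 3*L
208 + 104*D(-10, -3) = 208 + 104*(3*(-10)) = 208 + 104*(-30) = 208 - 3120 = -2912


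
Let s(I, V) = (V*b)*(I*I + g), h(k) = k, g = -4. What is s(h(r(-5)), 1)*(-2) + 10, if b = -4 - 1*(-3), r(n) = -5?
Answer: 52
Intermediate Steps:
b = -1 (b = -4 + 3 = -1)
s(I, V) = -V*(-4 + I²) (s(I, V) = (V*(-1))*(I*I - 4) = (-V)*(I² - 4) = (-V)*(-4 + I²) = -V*(-4 + I²))
s(h(r(-5)), 1)*(-2) + 10 = (1*(4 - 1*(-5)²))*(-2) + 10 = (1*(4 - 1*25))*(-2) + 10 = (1*(4 - 25))*(-2) + 10 = (1*(-21))*(-2) + 10 = -21*(-2) + 10 = 42 + 10 = 52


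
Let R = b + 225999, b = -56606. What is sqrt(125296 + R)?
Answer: sqrt(294689) ≈ 542.85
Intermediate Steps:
R = 169393 (R = -56606 + 225999 = 169393)
sqrt(125296 + R) = sqrt(125296 + 169393) = sqrt(294689)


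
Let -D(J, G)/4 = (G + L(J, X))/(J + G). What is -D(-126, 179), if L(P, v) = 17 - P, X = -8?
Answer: 1288/53 ≈ 24.302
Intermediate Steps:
D(J, G) = -4*(17 + G - J)/(G + J) (D(J, G) = -4*(G + (17 - J))/(J + G) = -4*(17 + G - J)/(G + J))
-D(-126, 179) = -4*(-17 - 126 - 1*179)/(179 - 126) = -4*(-17 - 126 - 179)/53 = -4*(-322)/53 = -1*(-1288/53) = 1288/53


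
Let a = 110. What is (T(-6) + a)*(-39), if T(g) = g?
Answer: -4056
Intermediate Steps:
(T(-6) + a)*(-39) = (-6 + 110)*(-39) = 104*(-39) = -4056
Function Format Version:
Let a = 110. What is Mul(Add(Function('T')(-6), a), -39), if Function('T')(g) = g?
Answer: -4056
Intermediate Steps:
Mul(Add(Function('T')(-6), a), -39) = Mul(Add(-6, 110), -39) = Mul(104, -39) = -4056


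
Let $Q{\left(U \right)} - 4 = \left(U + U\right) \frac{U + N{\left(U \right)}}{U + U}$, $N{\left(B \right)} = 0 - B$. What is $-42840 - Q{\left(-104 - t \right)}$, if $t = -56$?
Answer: $-42844$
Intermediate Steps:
$N{\left(B \right)} = - B$
$Q{\left(U \right)} = 4$ ($Q{\left(U \right)} = 4 + \left(U + U\right) \frac{U - U}{U + U} = 4 + 2 U \frac{0}{2 U} = 4 + 2 U 0 \frac{1}{2 U} = 4 + 2 U 0 = 4 + 0 = 4$)
$-42840 - Q{\left(-104 - t \right)} = -42840 - 4 = -42844$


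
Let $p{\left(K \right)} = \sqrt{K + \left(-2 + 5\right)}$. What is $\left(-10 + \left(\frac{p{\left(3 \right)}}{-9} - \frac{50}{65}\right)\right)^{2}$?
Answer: $\frac{529538}{4563} + \frac{280 \sqrt{6}}{117} \approx 121.91$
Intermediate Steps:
$p{\left(K \right)} = \sqrt{3 + K}$ ($p{\left(K \right)} = \sqrt{K + 3} = \sqrt{3 + K}$)
$\left(-10 + \left(\frac{p{\left(3 \right)}}{-9} - \frac{50}{65}\right)\right)^{2} = \left(-10 - \left(\frac{10}{13} - \frac{\sqrt{3 + 3}}{-9}\right)\right)^{2} = \left(-10 - \left(\frac{10}{13} - \sqrt{6} \left(- \frac{1}{9}\right)\right)\right)^{2} = \left(-10 - \left(\frac{10}{13} + \frac{\sqrt{6}}{9}\right)\right)^{2} = \left(- \frac{140}{13} - \frac{\sqrt{6}}{9}\right)^{2}$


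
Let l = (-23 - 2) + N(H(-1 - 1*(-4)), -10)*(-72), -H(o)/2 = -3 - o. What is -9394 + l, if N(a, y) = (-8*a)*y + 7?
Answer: -79043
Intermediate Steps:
H(o) = 6 + 2*o (H(o) = -2*(-3 - o) = 6 + 2*o)
N(a, y) = 7 - 8*a*y (N(a, y) = -8*a*y + 7 = 7 - 8*a*y)
l = -69649 (l = (-23 - 2) + (7 - 8*(6 + 2*(-1 - 1*(-4)))*(-10))*(-72) = -25 + (7 - 8*(6 + 2*(-1 + 4))*(-10))*(-72) = -25 + (7 - 8*(6 + 2*3)*(-10))*(-72) = -25 + (7 - 8*(6 + 6)*(-10))*(-72) = -25 + (7 - 8*12*(-10))*(-72) = -25 + (7 + 960)*(-72) = -25 + 967*(-72) = -25 - 69624 = -69649)
-9394 + l = -9394 - 69649 = -79043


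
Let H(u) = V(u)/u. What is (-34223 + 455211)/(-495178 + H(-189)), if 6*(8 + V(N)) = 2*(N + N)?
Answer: -19891683/23397127 ≈ -0.85018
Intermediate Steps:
V(N) = -8 + 2*N/3 (V(N) = -8 + (2*(N + N))/6 = -8 + (2*(2*N))/6 = -8 + (4*N)/6 = -8 + 2*N/3)
H(u) = (-8 + 2*u/3)/u
(-34223 + 455211)/(-495178 + H(-189)) = (-34223 + 455211)/(-495178 + (⅔ - 8/(-189))) = 420988/(-495178 + (⅔ - 8*(-1/189))) = 420988/(-495178 + (⅔ + 8/189)) = 420988/(-495178 + 134/189) = 420988/(-93588508/189) = 420988*(-189/93588508) = -19891683/23397127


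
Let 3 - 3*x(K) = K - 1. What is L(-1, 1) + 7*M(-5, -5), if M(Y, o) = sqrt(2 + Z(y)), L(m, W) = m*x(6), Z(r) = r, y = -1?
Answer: 23/3 ≈ 7.6667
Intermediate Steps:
x(K) = 4/3 - K/3 (x(K) = 1 - (K - 1)/3 = 1 - (-1 + K)/3 = 1 + (1/3 - K/3) = 4/3 - K/3)
L(m, W) = -2*m/3 (L(m, W) = m*(4/3 - 1/3*6) = m*(4/3 - 2) = m*(-2/3) = -2*m/3)
M(Y, o) = 1 (M(Y, o) = sqrt(2 - 1) = sqrt(1) = 1)
L(-1, 1) + 7*M(-5, -5) = -2/3*(-1) + 7*1 = 2/3 + 7 = 23/3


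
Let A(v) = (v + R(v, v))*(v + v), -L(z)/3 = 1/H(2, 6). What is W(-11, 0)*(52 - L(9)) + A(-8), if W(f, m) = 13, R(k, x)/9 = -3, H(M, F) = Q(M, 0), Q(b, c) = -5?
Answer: 6141/5 ≈ 1228.2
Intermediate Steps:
H(M, F) = -5
R(k, x) = -27 (R(k, x) = 9*(-3) = -27)
L(z) = 3/5 (L(z) = -3/(-5) = -3*(-1/5) = 3/5)
A(v) = 2*v*(-27 + v) (A(v) = (v - 27)*(v + v) = (-27 + v)*(2*v) = 2*v*(-27 + v))
W(-11, 0)*(52 - L(9)) + A(-8) = 13*(52 - 1*3/5) + 2*(-8)*(-27 - 8) = 13*(52 - 3/5) + 2*(-8)*(-35) = 13*(257/5) + 560 = 3341/5 + 560 = 6141/5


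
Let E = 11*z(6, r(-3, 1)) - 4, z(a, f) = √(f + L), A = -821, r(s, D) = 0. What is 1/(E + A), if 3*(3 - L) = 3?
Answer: -75/61853 - √2/61853 ≈ -0.0012354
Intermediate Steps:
L = 2 (L = 3 - ⅓*3 = 3 - 1 = 2)
z(a, f) = √(2 + f) (z(a, f) = √(f + 2) = √(2 + f))
E = -4 + 11*√2 (E = 11*√(2 + 0) - 4 = 11*√2 - 4 = -4 + 11*√2 ≈ 11.556)
1/(E + A) = 1/((-4 + 11*√2) - 821) = 1/(-825 + 11*√2)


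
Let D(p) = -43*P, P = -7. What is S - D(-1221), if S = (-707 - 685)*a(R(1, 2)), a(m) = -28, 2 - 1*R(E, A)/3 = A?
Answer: 38675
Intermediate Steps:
R(E, A) = 6 - 3*A
D(p) = 301 (D(p) = -43*(-7) = 301)
S = 38976 (S = (-707 - 685)*(-28) = -1392*(-28) = 38976)
S - D(-1221) = 38976 - 1*301 = 38976 - 301 = 38675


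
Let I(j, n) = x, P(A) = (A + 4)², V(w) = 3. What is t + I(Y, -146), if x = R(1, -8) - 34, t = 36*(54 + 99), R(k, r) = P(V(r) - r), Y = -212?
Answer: 5699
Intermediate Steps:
P(A) = (4 + A)²
R(k, r) = (7 - r)² (R(k, r) = (4 + (3 - r))² = (7 - r)²)
t = 5508 (t = 36*153 = 5508)
x = 191 (x = (-7 - 8)² - 34 = (-15)² - 34 = 225 - 34 = 191)
I(j, n) = 191
t + I(Y, -146) = 5508 + 191 = 5699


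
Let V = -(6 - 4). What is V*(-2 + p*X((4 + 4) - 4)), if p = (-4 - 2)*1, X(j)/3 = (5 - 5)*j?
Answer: 4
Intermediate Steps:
X(j) = 0 (X(j) = 3*((5 - 5)*j) = 3*(0*j) = 3*0 = 0)
p = -6 (p = -6*1 = -6)
V = -2 (V = -1*2 = -2)
V*(-2 + p*X((4 + 4) - 4)) = -2*(-2 - 6*0) = -2*(-2 + 0) = -2*(-2) = 4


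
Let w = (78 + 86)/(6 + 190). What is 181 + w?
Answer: 8910/49 ≈ 181.84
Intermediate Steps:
w = 41/49 (w = 164/196 = 164*(1/196) = 41/49 ≈ 0.83673)
181 + w = 181 + 41/49 = 8910/49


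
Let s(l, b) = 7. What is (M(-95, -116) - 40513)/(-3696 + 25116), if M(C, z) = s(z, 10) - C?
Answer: -5773/3060 ≈ -1.8866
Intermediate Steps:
M(C, z) = 7 - C
(M(-95, -116) - 40513)/(-3696 + 25116) = ((7 - 1*(-95)) - 40513)/(-3696 + 25116) = ((7 + 95) - 40513)/21420 = (102 - 40513)*(1/21420) = -40411*1/21420 = -5773/3060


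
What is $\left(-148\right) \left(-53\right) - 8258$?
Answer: $-414$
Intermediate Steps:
$\left(-148\right) \left(-53\right) - 8258 = 7844 - 8258 = -414$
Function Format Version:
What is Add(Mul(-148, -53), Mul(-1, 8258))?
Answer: -414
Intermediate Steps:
Add(Mul(-148, -53), Mul(-1, 8258)) = Add(7844, -8258) = -414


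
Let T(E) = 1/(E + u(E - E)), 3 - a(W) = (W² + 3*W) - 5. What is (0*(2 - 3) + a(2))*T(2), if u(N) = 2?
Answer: -½ ≈ -0.50000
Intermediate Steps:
a(W) = 8 - W² - 3*W (a(W) = 3 - ((W² + 3*W) - 5) = 3 - (-5 + W² + 3*W) = 3 + (5 - W² - 3*W) = 8 - W² - 3*W)
T(E) = 1/(2 + E) (T(E) = 1/(E + 2) = 1/(2 + E))
(0*(2 - 3) + a(2))*T(2) = (0*(2 - 3) + (8 - 1*2² - 3*2))/(2 + 2) = (0*(-1) + (8 - 1*4 - 6))/4 = (0 + (8 - 4 - 6))*(¼) = (0 - 2)*(¼) = -2*¼ = -½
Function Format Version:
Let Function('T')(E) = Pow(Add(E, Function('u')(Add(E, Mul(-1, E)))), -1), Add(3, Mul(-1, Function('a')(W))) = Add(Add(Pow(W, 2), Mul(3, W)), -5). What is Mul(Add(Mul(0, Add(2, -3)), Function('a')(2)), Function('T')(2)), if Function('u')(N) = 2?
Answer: Rational(-1, 2) ≈ -0.50000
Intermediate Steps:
Function('a')(W) = Add(8, Mul(-1, Pow(W, 2)), Mul(-3, W)) (Function('a')(W) = Add(3, Mul(-1, Add(Add(Pow(W, 2), Mul(3, W)), -5))) = Add(3, Mul(-1, Add(-5, Pow(W, 2), Mul(3, W)))) = Add(3, Add(5, Mul(-1, Pow(W, 2)), Mul(-3, W))) = Add(8, Mul(-1, Pow(W, 2)), Mul(-3, W)))
Function('T')(E) = Pow(Add(2, E), -1) (Function('T')(E) = Pow(Add(E, 2), -1) = Pow(Add(2, E), -1))
Mul(Add(Mul(0, Add(2, -3)), Function('a')(2)), Function('T')(2)) = Mul(Add(Mul(0, Add(2, -3)), Add(8, Mul(-1, Pow(2, 2)), Mul(-3, 2))), Pow(Add(2, 2), -1)) = Mul(Add(Mul(0, -1), Add(8, Mul(-1, 4), -6)), Pow(4, -1)) = Mul(Add(0, Add(8, -4, -6)), Rational(1, 4)) = Mul(Add(0, -2), Rational(1, 4)) = Mul(-2, Rational(1, 4)) = Rational(-1, 2)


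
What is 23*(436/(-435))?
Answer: -10028/435 ≈ -23.053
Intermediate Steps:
23*(436/(-435)) = 23*(436*(-1/435)) = 23*(-436/435) = -10028/435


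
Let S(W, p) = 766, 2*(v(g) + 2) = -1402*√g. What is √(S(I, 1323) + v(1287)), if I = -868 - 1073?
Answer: √(764 - 2103*√143) ≈ 156.15*I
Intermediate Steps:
v(g) = -2 - 701*√g (v(g) = -2 + (-1402*√g)/2 = -2 - 701*√g)
I = -1941
√(S(I, 1323) + v(1287)) = √(766 + (-2 - 2103*√143)) = √(764 - 2103*√143)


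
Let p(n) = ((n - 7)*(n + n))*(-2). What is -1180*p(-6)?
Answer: 368160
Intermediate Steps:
p(n) = -4*n*(-7 + n) (p(n) = ((-7 + n)*(2*n))*(-2) = (2*n*(-7 + n))*(-2) = -4*n*(-7 + n))
-1180*p(-6) = -4720*(-6)*(7 - 1*(-6)) = -4720*(-6)*(7 + 6) = -4720*(-6)*13 = -1180*(-312) = 368160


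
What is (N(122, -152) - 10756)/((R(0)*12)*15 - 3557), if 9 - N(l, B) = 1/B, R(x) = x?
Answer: 1633543/540664 ≈ 3.0214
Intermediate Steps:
N(l, B) = 9 - 1/B
(N(122, -152) - 10756)/((R(0)*12)*15 - 3557) = ((9 - 1/(-152)) - 10756)/((0*12)*15 - 3557) = ((9 - 1*(-1/152)) - 10756)/(0*15 - 3557) = ((9 + 1/152) - 10756)/(0 - 3557) = (1369/152 - 10756)/(-3557) = -1633543/152*(-1/3557) = 1633543/540664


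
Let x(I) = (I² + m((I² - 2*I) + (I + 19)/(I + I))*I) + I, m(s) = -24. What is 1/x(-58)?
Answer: 1/4698 ≈ 0.00021286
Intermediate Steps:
x(I) = I² - 23*I (x(I) = (I² - 24*I) + I = I² - 23*I)
1/x(-58) = 1/(-58*(-23 - 58)) = 1/(-58*(-81)) = 1/4698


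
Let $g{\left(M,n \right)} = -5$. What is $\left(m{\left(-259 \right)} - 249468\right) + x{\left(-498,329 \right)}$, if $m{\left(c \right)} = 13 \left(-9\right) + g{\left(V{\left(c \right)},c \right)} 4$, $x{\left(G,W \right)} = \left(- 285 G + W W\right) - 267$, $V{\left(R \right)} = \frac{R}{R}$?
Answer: $299$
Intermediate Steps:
$V{\left(R \right)} = 1$
$x{\left(G,W \right)} = -267 + W^{2} - 285 G$ ($x{\left(G,W \right)} = \left(- 285 G + W^{2}\right) - 267 = \left(W^{2} - 285 G\right) - 267 = -267 + W^{2} - 285 G$)
$m{\left(c \right)} = -137$ ($m{\left(c \right)} = 13 \left(-9\right) - 20 = -117 - 20 = -137$)
$\left(m{\left(-259 \right)} - 249468\right) + x{\left(-498,329 \right)} = \left(-137 - 249468\right) - \left(-141663 - 108241\right) = -249605 + \left(-267 + 108241 + 141930\right) = -249605 + 249904 = 299$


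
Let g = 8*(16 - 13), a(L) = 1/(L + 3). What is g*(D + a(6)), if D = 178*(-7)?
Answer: -89704/3 ≈ -29901.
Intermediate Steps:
a(L) = 1/(3 + L)
g = 24 (g = 8*3 = 24)
D = -1246
g*(D + a(6)) = 24*(-1246 + 1/(3 + 6)) = 24*(-1246 + 1/9) = 24*(-1246 + ⅑) = 24*(-11213/9) = -89704/3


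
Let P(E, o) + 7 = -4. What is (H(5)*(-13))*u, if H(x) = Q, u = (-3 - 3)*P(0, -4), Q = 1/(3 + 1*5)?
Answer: -429/4 ≈ -107.25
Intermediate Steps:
P(E, o) = -11 (P(E, o) = -7 - 4 = -11)
Q = ⅛ (Q = 1/(3 + 5) = 1/8 = ⅛ ≈ 0.12500)
u = 66 (u = (-3 - 3)*(-11) = -6*(-11) = 66)
H(x) = ⅛
(H(5)*(-13))*u = ((⅛)*(-13))*66 = -13/8*66 = -429/4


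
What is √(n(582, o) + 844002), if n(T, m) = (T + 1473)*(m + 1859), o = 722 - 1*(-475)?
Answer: √7124082 ≈ 2669.1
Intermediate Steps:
o = 1197 (o = 722 + 475 = 1197)
n(T, m) = (1473 + T)*(1859 + m)
√(n(582, o) + 844002) = √((2738307 + 1473*1197 + 1859*582 + 582*1197) + 844002) = √((2738307 + 1763181 + 1081938 + 696654) + 844002) = √(6280080 + 844002) = √7124082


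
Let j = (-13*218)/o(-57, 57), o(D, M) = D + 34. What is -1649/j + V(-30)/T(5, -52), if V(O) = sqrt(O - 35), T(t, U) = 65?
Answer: -37927/2834 + I*sqrt(65)/65 ≈ -13.383 + 0.12403*I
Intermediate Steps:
o(D, M) = 34 + D
j = 2834/23 (j = (-13*218)/(34 - 57) = -2834/(-23) = -2834*(-1/23) = 2834/23 ≈ 123.22)
V(O) = sqrt(-35 + O)
-1649/j + V(-30)/T(5, -52) = -1649/2834/23 + sqrt(-35 - 30)/65 = -1649*23/2834 + sqrt(-65)*(1/65) = -37927/2834 + (I*sqrt(65))*(1/65) = -37927/2834 + I*sqrt(65)/65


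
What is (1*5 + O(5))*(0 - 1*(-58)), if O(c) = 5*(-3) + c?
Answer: -290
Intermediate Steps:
O(c) = -15 + c
(1*5 + O(5))*(0 - 1*(-58)) = (1*5 + (-15 + 5))*(0 - 1*(-58)) = (5 - 10)*(0 + 58) = -5*58 = -290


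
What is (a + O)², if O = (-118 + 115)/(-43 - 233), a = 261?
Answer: 576624169/8464 ≈ 68127.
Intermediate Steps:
O = 1/92 (O = -3/(-276) = -3*(-1/276) = 1/92 ≈ 0.010870)
(a + O)² = (261 + 1/92)² = (24013/92)² = 576624169/8464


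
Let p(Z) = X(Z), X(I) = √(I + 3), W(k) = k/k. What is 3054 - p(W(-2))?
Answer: 3052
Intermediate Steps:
W(k) = 1
X(I) = √(3 + I)
p(Z) = √(3 + Z)
3054 - p(W(-2)) = 3054 - √(3 + 1) = 3054 - √4 = 3054 - 1*2 = 3054 - 2 = 3052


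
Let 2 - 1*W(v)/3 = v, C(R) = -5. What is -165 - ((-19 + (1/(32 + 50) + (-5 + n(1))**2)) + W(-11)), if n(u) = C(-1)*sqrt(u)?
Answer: -23371/82 ≈ -285.01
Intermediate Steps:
W(v) = 6 - 3*v
n(u) = -5*sqrt(u)
-165 - ((-19 + (1/(32 + 50) + (-5 + n(1))**2)) + W(-11)) = -165 - ((-19 + (1/(32 + 50) + (-5 - 5*sqrt(1))**2)) + (6 - 3*(-11))) = -165 - ((-19 + (1/82 + (-5 - 5*1)**2)) + (6 + 33)) = -165 - ((-19 + (1/82 + (-5 - 5)**2)) + 39) = -165 - ((-19 + (1/82 + (-10)**2)) + 39) = -165 - ((-19 + (1/82 + 100)) + 39) = -165 - ((-19 + 8201/82) + 39) = -165 - (6643/82 + 39) = -165 - 1*9841/82 = -165 - 9841/82 = -23371/82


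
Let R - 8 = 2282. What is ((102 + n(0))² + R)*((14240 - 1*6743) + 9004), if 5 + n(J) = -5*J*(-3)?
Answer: 193045199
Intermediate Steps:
R = 2290 (R = 8 + 2282 = 2290)
n(J) = -5 + 15*J (n(J) = -5 - 5*J*(-3) = -5 + 15*J)
((102 + n(0))² + R)*((14240 - 1*6743) + 9004) = ((102 + (-5 + 15*0))² + 2290)*((14240 - 1*6743) + 9004) = ((102 + (-5 + 0))² + 2290)*((14240 - 6743) + 9004) = ((102 - 5)² + 2290)*(7497 + 9004) = (97² + 2290)*16501 = (9409 + 2290)*16501 = 11699*16501 = 193045199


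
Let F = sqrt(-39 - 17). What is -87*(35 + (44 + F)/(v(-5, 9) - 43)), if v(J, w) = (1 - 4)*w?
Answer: -104661/35 + 87*I*sqrt(14)/35 ≈ -2990.3 + 9.3007*I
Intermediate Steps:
F = 2*I*sqrt(14) (F = sqrt(-56) = 2*I*sqrt(14) ≈ 7.4833*I)
v(J, w) = -3*w
-87*(35 + (44 + F)/(v(-5, 9) - 43)) = -87*(35 + (44 + 2*I*sqrt(14))/(-3*9 - 43)) = -87*(35 + (44 + 2*I*sqrt(14))/(-27 - 43)) = -87*(35 + (44 + 2*I*sqrt(14))/(-70)) = -87*(35 + (44 + 2*I*sqrt(14))*(-1/70)) = -87*(35 + (-22/35 - I*sqrt(14)/35)) = -87*(1203/35 - I*sqrt(14)/35) = -104661/35 + 87*I*sqrt(14)/35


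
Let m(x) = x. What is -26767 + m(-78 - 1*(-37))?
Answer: -26808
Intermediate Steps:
-26767 + m(-78 - 1*(-37)) = -26767 + (-78 - 1*(-37)) = -26767 + (-78 + 37) = -26767 - 41 = -26808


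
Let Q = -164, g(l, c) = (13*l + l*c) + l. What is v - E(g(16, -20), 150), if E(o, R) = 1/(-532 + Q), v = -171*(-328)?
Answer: 39037249/696 ≈ 56088.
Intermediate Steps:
g(l, c) = 14*l + c*l (g(l, c) = (13*l + c*l) + l = 14*l + c*l)
v = 56088
E(o, R) = -1/696 (E(o, R) = 1/(-532 - 164) = 1/(-696) = -1/696)
v - E(g(16, -20), 150) = 56088 - 1*(-1/696) = 56088 + 1/696 = 39037249/696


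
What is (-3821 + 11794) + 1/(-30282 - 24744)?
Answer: 438722297/55026 ≈ 7973.0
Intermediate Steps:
(-3821 + 11794) + 1/(-30282 - 24744) = 7973 + 1/(-55026) = 7973 - 1/55026 = 438722297/55026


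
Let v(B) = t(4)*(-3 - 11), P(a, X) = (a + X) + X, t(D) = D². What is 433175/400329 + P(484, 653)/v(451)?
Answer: -309778855/44836848 ≈ -6.9090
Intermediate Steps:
P(a, X) = a + 2*X (P(a, X) = (X + a) + X = a + 2*X)
v(B) = -224 (v(B) = 4²*(-3 - 11) = 16*(-14) = -224)
433175/400329 + P(484, 653)/v(451) = 433175/400329 + (484 + 2*653)/(-224) = 433175*(1/400329) + (484 + 1306)*(-1/224) = 433175/400329 + 1790*(-1/224) = 433175/400329 - 895/112 = -309778855/44836848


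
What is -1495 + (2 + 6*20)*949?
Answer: 114283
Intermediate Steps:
-1495 + (2 + 6*20)*949 = -1495 + (2 + 120)*949 = -1495 + 122*949 = -1495 + 115778 = 114283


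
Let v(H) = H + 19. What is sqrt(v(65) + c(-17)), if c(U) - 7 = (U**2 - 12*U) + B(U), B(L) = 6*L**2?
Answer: sqrt(2318) ≈ 48.146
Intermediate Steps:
v(H) = 19 + H
c(U) = 7 - 12*U + 7*U**2 (c(U) = 7 + ((U**2 - 12*U) + 6*U**2) = 7 + (-12*U + 7*U**2) = 7 - 12*U + 7*U**2)
sqrt(v(65) + c(-17)) = sqrt((19 + 65) + (7 - 12*(-17) + 7*(-17)**2)) = sqrt(84 + (7 + 204 + 7*289)) = sqrt(84 + (7 + 204 + 2023)) = sqrt(84 + 2234) = sqrt(2318)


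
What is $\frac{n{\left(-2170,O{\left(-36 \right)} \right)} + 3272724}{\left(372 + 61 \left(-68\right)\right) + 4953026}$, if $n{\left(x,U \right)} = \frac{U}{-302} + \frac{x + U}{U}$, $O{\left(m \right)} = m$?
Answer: $\frac{8895430709}{13452061500} \approx 0.66127$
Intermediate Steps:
$n{\left(x,U \right)} = - \frac{U}{302} + \frac{U + x}{U}$ ($n{\left(x,U \right)} = U \left(- \frac{1}{302}\right) + \frac{U + x}{U} = - \frac{U}{302} + \frac{U + x}{U}$)
$\frac{n{\left(-2170,O{\left(-36 \right)} \right)} + 3272724}{\left(372 + 61 \left(-68\right)\right) + 4953026} = \frac{\left(1 - - \frac{18}{151} - \frac{2170}{-36}\right) + 3272724}{\left(372 + 61 \left(-68\right)\right) + 4953026} = \frac{\left(1 + \frac{18}{151} - - \frac{1085}{18}\right) + 3272724}{\left(372 - 4148\right) + 4953026} = \frac{\left(1 + \frac{18}{151} + \frac{1085}{18}\right) + 3272724}{-3776 + 4953026} = \frac{\frac{166877}{2718} + 3272724}{4949250} = \frac{8895430709}{2718} \cdot \frac{1}{4949250} = \frac{8895430709}{13452061500}$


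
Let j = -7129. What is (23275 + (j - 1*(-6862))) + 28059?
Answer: 51067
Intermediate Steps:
(23275 + (j - 1*(-6862))) + 28059 = (23275 + (-7129 - 1*(-6862))) + 28059 = (23275 + (-7129 + 6862)) + 28059 = (23275 - 267) + 28059 = 23008 + 28059 = 51067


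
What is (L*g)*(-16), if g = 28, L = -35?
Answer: 15680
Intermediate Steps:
(L*g)*(-16) = -35*28*(-16) = -980*(-16) = 15680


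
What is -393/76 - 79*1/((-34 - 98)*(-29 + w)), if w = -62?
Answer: -295420/57057 ≈ -5.1776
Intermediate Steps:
-393/76 - 79*1/((-34 - 98)*(-29 + w)) = -393/76 - 79*1/((-34 - 98)*(-29 - 62)) = -393*1/76 - 79/((-91*(-132))) = -393/76 - 79/12012 = -295420/57057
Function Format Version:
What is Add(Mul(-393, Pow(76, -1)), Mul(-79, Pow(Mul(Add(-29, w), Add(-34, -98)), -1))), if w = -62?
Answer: Rational(-295420, 57057) ≈ -5.1776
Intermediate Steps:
Add(Mul(-393, Pow(76, -1)), Mul(-79, Pow(Mul(Add(-29, w), Add(-34, -98)), -1))) = Add(Mul(-393, Pow(76, -1)), Mul(-79, Pow(Mul(Add(-29, -62), Add(-34, -98)), -1))) = Add(Mul(-393, Rational(1, 76)), Mul(-79, Pow(Mul(-91, -132), -1))) = Add(Rational(-393, 76), Mul(-79, Pow(12012, -1))) = Add(Rational(-393, 76), Mul(-79, Rational(1, 12012))) = Add(Rational(-393, 76), Rational(-79, 12012)) = Rational(-295420, 57057)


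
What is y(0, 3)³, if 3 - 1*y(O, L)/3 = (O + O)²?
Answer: 729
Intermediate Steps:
y(O, L) = 9 - 12*O² (y(O, L) = 9 - 3*(O + O)² = 9 - 3*4*O² = 9 - 12*O²)
y(0, 3)³ = (9 - 12*0²)³ = (9 - 12*0)³ = (9 + 0)³ = 9³ = 729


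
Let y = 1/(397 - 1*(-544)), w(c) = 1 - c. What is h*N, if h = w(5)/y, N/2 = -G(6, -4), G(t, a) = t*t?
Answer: 271008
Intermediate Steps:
G(t, a) = t**2
N = -72 (N = 2*(-1*6**2) = 2*(-1*36) = 2*(-36) = -72)
y = 1/941 (y = 1/(397 + 544) = 1/941 ≈ 0.0010627)
h = -3764 (h = (1 - 1*5)/(1/941) = (1 - 5)*941 = -4*941 = -3764)
h*N = -3764*(-72) = 271008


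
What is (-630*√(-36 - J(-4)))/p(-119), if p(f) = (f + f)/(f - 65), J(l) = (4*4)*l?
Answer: -16560*√7/17 ≈ -2577.3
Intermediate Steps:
J(l) = 16*l
p(f) = 2*f/(-65 + f) (p(f) = (2*f)/(-65 + f) = 2*f/(-65 + f))
(-630*√(-36 - J(-4)))/p(-119) = (-630*√(-36 - 16*(-4)))/((2*(-119)/(-65 - 119))) = (-630*√(-36 - 1*(-64)))/((2*(-119)/(-184))) = (-630*√(-36 + 64))/((2*(-119)*(-1/184))) = (-1260*√7)/(119/92) = -1260*√7*(92/119) = -16560*√7/17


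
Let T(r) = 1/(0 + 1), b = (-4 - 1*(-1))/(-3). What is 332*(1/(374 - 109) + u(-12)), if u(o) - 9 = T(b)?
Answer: 880132/265 ≈ 3321.3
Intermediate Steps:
b = 1 (b = (-4 + 1)*(-1/3) = -3*(-1/3) = 1)
T(r) = 1 (T(r) = 1/1 = 1)
u(o) = 10 (u(o) = 9 + 1 = 10)
332*(1/(374 - 109) + u(-12)) = 332*(1/(374 - 109) + 10) = 332*(1/265 + 10) = 332*(2651/265) = 880132/265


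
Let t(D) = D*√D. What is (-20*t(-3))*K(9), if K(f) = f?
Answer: 540*I*√3 ≈ 935.31*I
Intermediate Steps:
t(D) = D^(3/2)
(-20*t(-3))*K(9) = -(-60)*I*√3*9 = (60*I*√3)*9 = 540*I*√3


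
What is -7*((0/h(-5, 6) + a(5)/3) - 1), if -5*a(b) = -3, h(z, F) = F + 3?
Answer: 28/5 ≈ 5.6000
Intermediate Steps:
h(z, F) = 3 + F
a(b) = ⅗ (a(b) = -⅕*(-3) = ⅗)
-7*((0/h(-5, 6) + a(5)/3) - 1) = -7*((0/(3 + 6) + (⅗)/3) - 1) = -7*((0/9 + (⅗)*(⅓)) - 1) = -7*((0*(⅑) + ⅕) - 1) = -7*((0 + ⅕) - 1) = -7*(⅕ - 1) = -7*(-⅘) = 28/5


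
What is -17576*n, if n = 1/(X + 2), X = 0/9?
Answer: -8788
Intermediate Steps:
X = 0 (X = 0*(1/9) = 0)
n = 1/2 (n = 1/(0 + 2) = 1/2 ≈ 0.50000)
-17576*n = -17576*1/2 = -8788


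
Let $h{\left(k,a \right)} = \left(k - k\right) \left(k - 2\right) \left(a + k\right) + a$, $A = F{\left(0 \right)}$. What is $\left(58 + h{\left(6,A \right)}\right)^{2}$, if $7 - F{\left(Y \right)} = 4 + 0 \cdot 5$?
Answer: $3721$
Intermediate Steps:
$F{\left(Y \right)} = 3$ ($F{\left(Y \right)} = 7 - \left(4 + 0 \cdot 5\right) = 7 - \left(4 + 0\right) = 7 - 4 = 3$)
$A = 3$
$h{\left(k,a \right)} = a$ ($h{\left(k,a \right)} = 0 \left(-2 + k\right) \left(a + k\right) + a = 0 + a = a$)
$\left(58 + h{\left(6,A \right)}\right)^{2} = \left(58 + 3\right)^{2} = 61^{2} = 3721$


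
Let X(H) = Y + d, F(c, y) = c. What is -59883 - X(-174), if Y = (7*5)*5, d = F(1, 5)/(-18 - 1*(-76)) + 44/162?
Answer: -282153841/4698 ≈ -60058.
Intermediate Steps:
d = 1357/4698 (d = 1/(-18 - 1*(-76)) + 44/162 = 1/(-18 + 76) + 44*(1/162) = 1/58 + 22/81 = 1357/4698 ≈ 0.28885)
Y = 175 (Y = 35*5 = 175)
X(H) = 823507/4698 (X(H) = 175 + 1357/4698 = 823507/4698)
-59883 - X(-174) = -59883 - 1*823507/4698 = -59883 - 823507/4698 = -282153841/4698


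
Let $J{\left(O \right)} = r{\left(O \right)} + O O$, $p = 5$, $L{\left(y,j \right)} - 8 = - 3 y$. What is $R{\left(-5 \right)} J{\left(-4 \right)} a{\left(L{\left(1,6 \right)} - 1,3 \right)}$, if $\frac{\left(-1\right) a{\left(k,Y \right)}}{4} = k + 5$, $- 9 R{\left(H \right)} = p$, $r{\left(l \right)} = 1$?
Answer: $340$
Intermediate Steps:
$L{\left(y,j \right)} = 8 - 3 y$
$R{\left(H \right)} = - \frac{5}{9}$ ($R{\left(H \right)} = \left(- \frac{1}{9}\right) 5 = - \frac{5}{9}$)
$J{\left(O \right)} = 1 + O^{2}$ ($J{\left(O \right)} = 1 + O O = 1 + O^{2}$)
$a{\left(k,Y \right)} = -20 - 4 k$ ($a{\left(k,Y \right)} = - 4 \left(k + 5\right) = - 4 \left(5 + k\right) = -20 - 4 k$)
$R{\left(-5 \right)} J{\left(-4 \right)} a{\left(L{\left(1,6 \right)} - 1,3 \right)} = - \frac{5 \left(1 + \left(-4\right)^{2}\right)}{9} \left(-20 - 4 \left(\left(8 - 3\right) - 1\right)\right) = - \frac{5 \left(1 + 16\right)}{9} \left(-20 - 4 \left(\left(8 - 3\right) - 1\right)\right) = \left(- \frac{5}{9}\right) 17 \left(-20 - 4 \left(5 - 1\right)\right) = - \frac{85 \left(-20 - 16\right)}{9} = \left(- \frac{85}{9}\right) \left(-36\right) = 340$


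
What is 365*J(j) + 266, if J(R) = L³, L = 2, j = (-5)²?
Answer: 3186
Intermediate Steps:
j = 25
J(R) = 8 (J(R) = 2³ = 8)
365*J(j) + 266 = 365*8 + 266 = 2920 + 266 = 3186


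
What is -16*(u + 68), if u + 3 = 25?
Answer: -1440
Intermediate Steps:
u = 22 (u = -3 + 25 = 22)
-16*(u + 68) = -16*(22 + 68) = -16*90 = -1440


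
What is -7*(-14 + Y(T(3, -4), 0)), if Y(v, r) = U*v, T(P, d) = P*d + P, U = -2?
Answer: -28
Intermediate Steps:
T(P, d) = P + P*d
Y(v, r) = -2*v
-7*(-14 + Y(T(3, -4), 0)) = -7*(-14 - 6*(1 - 4)) = -7*(-14 - 6*(-3)) = -7*(-14 - 2*(-9)) = -7*(-14 + 18) = -7*4 = -28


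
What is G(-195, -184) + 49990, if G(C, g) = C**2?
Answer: 88015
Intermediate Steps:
G(-195, -184) + 49990 = (-195)**2 + 49990 = 38025 + 49990 = 88015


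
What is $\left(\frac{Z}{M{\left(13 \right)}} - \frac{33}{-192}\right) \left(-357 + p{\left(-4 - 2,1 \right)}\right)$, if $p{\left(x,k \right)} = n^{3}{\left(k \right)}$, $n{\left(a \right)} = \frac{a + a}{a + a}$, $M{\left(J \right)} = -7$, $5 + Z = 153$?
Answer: $\frac{836155}{112} \approx 7465.7$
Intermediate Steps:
$Z = 148$ ($Z = -5 + 153 = 148$)
$n{\left(a \right)} = 1$ ($n{\left(a \right)} = \frac{2 a}{2 a} = 2 a \frac{1}{2 a} = 1$)
$p{\left(x,k \right)} = 1$ ($p{\left(x,k \right)} = 1^{3} = 1$)
$\left(\frac{Z}{M{\left(13 \right)}} - \frac{33}{-192}\right) \left(-357 + p{\left(-4 - 2,1 \right)}\right) = \left(\frac{148}{-7} - \frac{33}{-192}\right) \left(-357 + 1\right) = \left(148 \left(- \frac{1}{7}\right) - - \frac{11}{64}\right) \left(-356\right) = \left(- \frac{148}{7} + \frac{11}{64}\right) \left(-356\right) = \left(- \frac{9395}{448}\right) \left(-356\right) = \frac{836155}{112}$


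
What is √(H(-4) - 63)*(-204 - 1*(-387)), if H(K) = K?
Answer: 183*I*√67 ≈ 1497.9*I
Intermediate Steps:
√(H(-4) - 63)*(-204 - 1*(-387)) = √(-4 - 63)*(-204 - 1*(-387)) = √(-67)*(-204 + 387) = (I*√67)*183 = 183*I*√67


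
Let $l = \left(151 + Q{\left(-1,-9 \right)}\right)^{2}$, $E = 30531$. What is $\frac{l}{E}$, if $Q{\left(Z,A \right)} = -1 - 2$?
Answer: $\frac{21904}{30531} \approx 0.71743$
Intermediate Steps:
$Q{\left(Z,A \right)} = -3$ ($Q{\left(Z,A \right)} = -1 - 2 = -3$)
$l = 21904$ ($l = \left(151 - 3\right)^{2} = 148^{2} = 21904$)
$\frac{l}{E} = \frac{21904}{30531}$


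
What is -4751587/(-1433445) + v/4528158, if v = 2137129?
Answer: 8193131188717/2163621814770 ≈ 3.7868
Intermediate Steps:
-4751587/(-1433445) + v/4528158 = -4751587/(-1433445) + 2137129/4528158 = -4751587*(-1/1433445) + 2137129*(1/4528158) = 4751587/1433445 + 2137129/4528158 = 8193131188717/2163621814770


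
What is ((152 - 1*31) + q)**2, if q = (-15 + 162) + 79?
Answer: 120409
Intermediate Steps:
q = 226 (q = 147 + 79 = 226)
((152 - 1*31) + q)**2 = ((152 - 1*31) + 226)**2 = ((152 - 31) + 226)**2 = (121 + 226)**2 = 347**2 = 120409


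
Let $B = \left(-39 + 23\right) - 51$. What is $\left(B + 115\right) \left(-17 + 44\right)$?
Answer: $1296$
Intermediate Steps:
$B = -67$ ($B = -16 - 51 = -67$)
$\left(B + 115\right) \left(-17 + 44\right) = \left(-67 + 115\right) \left(-17 + 44\right) = 48 \cdot 27 = 1296$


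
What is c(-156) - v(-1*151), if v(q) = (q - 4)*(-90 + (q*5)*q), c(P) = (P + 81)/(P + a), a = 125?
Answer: 547361650/31 ≈ 1.7657e+7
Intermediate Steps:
c(P) = (81 + P)/(125 + P) (c(P) = (P + 81)/(P + 125) = (81 + P)/(125 + P))
v(q) = (-90 + 5*q²)*(-4 + q) (v(q) = (-4 + q)*(-90 + (5*q)*q) = (-4 + q)*(-90 + 5*q²) = (-90 + 5*q²)*(-4 + q))
c(-156) - v(-1*151) = (81 - 156)/(125 - 156) - (360 - (-90)*151 - 20*(-1*151)² + 5*(-1*151)³) = -75/(-31) - (360 - 90*(-151) - 20*(-151)² + 5*(-151)³) = -1/31*(-75) - (360 + 13590 - 20*22801 + 5*(-3442951)) = 75/31 - (360 + 13590 - 456020 - 17214755) = 75/31 - 1*(-17656825) = 75/31 + 17656825 = 547361650/31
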